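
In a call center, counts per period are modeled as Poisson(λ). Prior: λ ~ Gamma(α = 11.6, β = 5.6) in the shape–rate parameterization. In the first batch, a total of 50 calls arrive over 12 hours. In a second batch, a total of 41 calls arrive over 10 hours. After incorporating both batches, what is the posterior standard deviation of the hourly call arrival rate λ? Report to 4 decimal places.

0.3670

With a Gamma(shape α, rate β) prior, the Poisson likelihood is conjugate: the posterior is Gamma(α + ΣXᵢ, β + n).
After batch 1: Gamma(α+S, β+n) = Gamma(11.6+50, 5.6+12) = Gamma(61.6, 17.6).
After batch 2: Gamma(α+S, β+n) = Gamma(61.6+41, 17.6+10) = Gamma(102.6, 27.6).
SD = √α/β = √102.6/27.6 = 0.3670.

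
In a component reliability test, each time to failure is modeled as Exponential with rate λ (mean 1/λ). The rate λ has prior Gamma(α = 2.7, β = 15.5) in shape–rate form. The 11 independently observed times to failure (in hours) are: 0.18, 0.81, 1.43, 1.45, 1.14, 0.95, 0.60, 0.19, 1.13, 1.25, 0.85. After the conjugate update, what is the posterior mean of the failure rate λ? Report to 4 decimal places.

With a Gamma(shape α, rate β) prior on the exponential rate λ, the posterior after n observations with total T = Σxᵢ is Gamma(α+n, β+T).
Sum of observations T = 9.98 hours; n = 11.
Posterior: Gamma(2.7+11, 15.5+9.98) = Gamma(13.7, 25.48).
Posterior mean of λ = α/β = 13.7/25.48 = 0.5377.

0.5377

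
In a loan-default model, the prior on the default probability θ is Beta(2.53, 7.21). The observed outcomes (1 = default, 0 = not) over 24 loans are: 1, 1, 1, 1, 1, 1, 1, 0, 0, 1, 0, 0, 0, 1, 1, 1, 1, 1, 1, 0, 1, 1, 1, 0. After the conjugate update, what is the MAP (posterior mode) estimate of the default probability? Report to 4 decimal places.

0.5838

The Beta prior is conjugate to a Binomial/Bernoulli likelihood; the update adds successes to α and failures to β.
Posterior: Beta(α+k, β+n−k) = Beta(2.53+17, 7.21+7) = Beta(19.53, 14.21).
Mode of Beta(a,b) for a,b>1 is (a−1)/(a+b−2) = 18.53/31.74 = 0.5838.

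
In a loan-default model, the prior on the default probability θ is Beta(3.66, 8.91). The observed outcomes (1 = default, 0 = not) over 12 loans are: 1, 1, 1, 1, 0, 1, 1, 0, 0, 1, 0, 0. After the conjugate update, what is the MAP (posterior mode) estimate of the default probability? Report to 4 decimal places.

The Beta prior is conjugate to a Binomial/Bernoulli likelihood; the update adds successes to α and failures to β.
Posterior: Beta(α+k, β+n−k) = Beta(3.66+7, 8.91+5) = Beta(10.66, 13.91).
Mode of Beta(a,b) for a,b>1 is (a−1)/(a+b−2) = 9.66/22.57 = 0.4280.

0.4280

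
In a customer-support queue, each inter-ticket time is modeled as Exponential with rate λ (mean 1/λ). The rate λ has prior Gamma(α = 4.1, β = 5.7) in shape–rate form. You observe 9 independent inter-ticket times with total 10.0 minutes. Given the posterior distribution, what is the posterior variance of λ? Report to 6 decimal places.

With a Gamma(shape α, rate β) prior on the exponential rate λ, the posterior after n observations with total T = Σxᵢ is Gamma(α+n, β+T).
Posterior: Gamma(4.1+9, 5.7+10.0) = Gamma(13.1, 15.7).
Var = α/β² = 0.053146.

0.053146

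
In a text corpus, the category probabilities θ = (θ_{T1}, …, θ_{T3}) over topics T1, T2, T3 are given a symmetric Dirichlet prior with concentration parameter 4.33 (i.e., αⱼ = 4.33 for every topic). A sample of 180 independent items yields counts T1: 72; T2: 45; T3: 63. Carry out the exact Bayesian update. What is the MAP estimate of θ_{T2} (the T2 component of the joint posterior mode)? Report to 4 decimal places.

0.2544

The Dirichlet prior is conjugate to the Multinomial likelihood: each posterior αⱼ = prior αⱼ + observed count nⱼ.
Posterior concentration: (76.33, 49.33, 67.33), total = 192.99.
Joint mode component: (α_{T2}−1)/(Σα−K) = 48.33/189.99 = 0.2544.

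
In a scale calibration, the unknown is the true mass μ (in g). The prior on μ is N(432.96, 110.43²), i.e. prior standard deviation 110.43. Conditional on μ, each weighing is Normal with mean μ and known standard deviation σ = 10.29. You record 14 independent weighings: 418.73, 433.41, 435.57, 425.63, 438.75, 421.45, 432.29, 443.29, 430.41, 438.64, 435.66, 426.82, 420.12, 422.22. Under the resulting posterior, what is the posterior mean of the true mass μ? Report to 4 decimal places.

For Normal data with known variance σ², a Normal(μ₀, σ₀²) prior on μ is conjugate. Posterior precision = 1/σ₀² + n/σ²; posterior mean is the precision-weighted average of μ₀ and x̄.
Σxᵢ = 418.73 + 433.41 + 435.57 + 425.63 + 438.75 + 421.45 + 432.29 + 443.29 + 430.41 + 438.64 + 435.66 + 426.82 + 420.12 + 422.22 = 6022.99, so n·x̄ = 6022.99.
σ₀² = 110.43² = 12194.7849, σ² = 10.29² = 105.8841; σ² + n·σ₀² = 105.8841 + 14·12194.7849 = 170832.8727.
Posterior mean = (μ₀/σ₀² + n·x̄/σ²)/(1/σ₀² + n/σ²) = (σ²·μ₀ + σ₀²·n·x̄)/(σ² + n·σ₀²) = (105.8841·432.96 + 12194.7849·6022.99)/170832.8727 = 73494911.084787/170832.8727 = 430.2153.

430.2153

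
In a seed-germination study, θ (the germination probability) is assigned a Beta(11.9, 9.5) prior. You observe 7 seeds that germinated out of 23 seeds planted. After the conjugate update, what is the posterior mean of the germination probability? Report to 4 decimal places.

The Beta prior is conjugate to a Binomial/Bernoulli likelihood; the update adds successes to α and failures to β.
Posterior: Beta(α+k, β+n−k) = Beta(11.9+7, 9.5+16) = Beta(18.9, 25.5).
Posterior mean = α/(α+β) = 18.9/44.4 = 0.4257.

0.4257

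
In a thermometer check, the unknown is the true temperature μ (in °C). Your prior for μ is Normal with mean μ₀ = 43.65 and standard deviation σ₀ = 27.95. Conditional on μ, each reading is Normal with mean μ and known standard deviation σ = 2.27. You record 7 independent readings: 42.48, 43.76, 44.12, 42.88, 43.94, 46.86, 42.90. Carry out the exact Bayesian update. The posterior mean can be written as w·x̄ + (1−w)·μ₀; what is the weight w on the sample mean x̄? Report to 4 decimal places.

0.9991

For Normal data with known variance σ², a Normal(μ₀, σ₀²) prior on μ is conjugate. Posterior precision = 1/σ₀² + n/σ²; posterior mean is the precision-weighted average of μ₀ and x̄.
σ₀² = 27.95² = 781.2025, σ² = 2.27² = 5.1529. Prior precision 1/σ₀² = 1/781.2025; data precision n/σ² = 7/5.1529.
w = (n/σ²)/(1/σ₀² + n/σ²) = n·σ₀²/(σ² + n·σ₀²) = 7·781.2025/(5.1529 + 7·781.2025) = 5468.4175/5473.5704 = 0.9991.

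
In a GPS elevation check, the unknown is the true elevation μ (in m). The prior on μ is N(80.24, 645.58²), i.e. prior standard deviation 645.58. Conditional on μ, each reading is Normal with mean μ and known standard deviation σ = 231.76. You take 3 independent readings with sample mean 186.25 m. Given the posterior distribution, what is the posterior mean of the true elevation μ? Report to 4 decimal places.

181.8835

For Normal data with known variance σ², a Normal(μ₀, σ₀²) prior on μ is conjugate. Posterior precision = 1/σ₀² + n/σ²; posterior mean is the precision-weighted average of μ₀ and x̄.
n·x̄ = 3·186.25 = 558.75.
σ₀² = 645.58² = 416773.5364, σ² = 231.76² = 53712.6976; σ² + n·σ₀² = 53712.6976 + 3·416773.5364 = 1304033.3068.
Posterior mean = (μ₀/σ₀² + n·x̄/σ²)/(1/σ₀² + n/σ²) = (σ²·μ₀ + σ₀²·n·x̄)/(σ² + n·σ₀²) = (53712.6976·80.24 + 416773.5364·558.75)/1304033.3068 = 237182120.318924/1304033.3068 = 181.8835.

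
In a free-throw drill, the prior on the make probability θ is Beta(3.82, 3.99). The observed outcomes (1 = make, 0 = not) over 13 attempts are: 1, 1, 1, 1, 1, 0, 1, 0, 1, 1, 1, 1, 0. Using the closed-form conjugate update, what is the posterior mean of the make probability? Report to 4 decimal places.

The Beta prior is conjugate to a Binomial/Bernoulli likelihood; the update adds successes to α and failures to β.
Posterior: Beta(α+k, β+n−k) = Beta(3.82+10, 3.99+3) = Beta(13.82, 6.99).
Posterior mean = α/(α+β) = 13.82/20.81 = 0.6641.

0.6641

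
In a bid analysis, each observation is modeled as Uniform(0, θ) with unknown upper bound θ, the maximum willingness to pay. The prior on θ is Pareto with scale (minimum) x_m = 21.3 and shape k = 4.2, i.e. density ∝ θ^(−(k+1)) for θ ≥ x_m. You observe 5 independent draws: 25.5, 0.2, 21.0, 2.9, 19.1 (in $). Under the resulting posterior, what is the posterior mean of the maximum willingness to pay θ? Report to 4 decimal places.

A Pareto(scale x_m, shape k) prior on the upper bound θ of Uniform(0, θ) is conjugate: posterior is Pareto(max(x_m, max xᵢ), k + n).
Sample maximum = 25.5; prior scale x_m = 21.3 → posterior scale = max = 25.5.
Posterior shape = 4.2 + 5 = 9.2.
E[θ|data] = k·x_m/(k−1) = 9.2·25.5/8.2 = 28.6098.

28.6098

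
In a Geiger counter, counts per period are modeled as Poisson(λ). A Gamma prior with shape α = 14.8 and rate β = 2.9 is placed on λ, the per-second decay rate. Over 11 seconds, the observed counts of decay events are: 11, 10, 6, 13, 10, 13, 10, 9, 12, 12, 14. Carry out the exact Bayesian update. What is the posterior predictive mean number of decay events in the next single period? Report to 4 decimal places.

With a Gamma(shape α, rate β) prior, the Poisson likelihood is conjugate: the posterior is Gamma(α + ΣXᵢ, β + n).
Sum of counts S = 120 over n = 11 seconds.
Posterior: Gamma(α+S, β+n) = Gamma(14.8+120, 2.9+11) = Gamma(134.8, 13.9).
The predictive distribution for one future period is NegBinom with mean α/β = 9.6978.

9.6978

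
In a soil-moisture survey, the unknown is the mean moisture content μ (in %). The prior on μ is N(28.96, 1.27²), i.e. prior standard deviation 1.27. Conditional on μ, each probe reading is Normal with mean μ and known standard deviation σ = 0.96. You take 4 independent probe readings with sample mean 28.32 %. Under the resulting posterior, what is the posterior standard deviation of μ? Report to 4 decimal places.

0.4490

For Normal data with known variance σ², a Normal(μ₀, σ₀²) prior on μ is conjugate. Posterior precision = 1/σ₀² + n/σ²; posterior mean is the precision-weighted average of μ₀ and x̄.
σ₀² = 1.27² = 1.6129, σ² = 0.96² = 0.9216; σ² + n·σ₀² = 0.9216 + 4·1.6129 = 7.3732.
Posterior precision = 1/σ₀² + n/σ² = 1/1.6129 + 4/0.9216 = (σ² + n·σ₀²)/(σ₀²σ²) = 7.3732/(1.6129·0.9216); posterior variance σₙ² = σ₀²σ²/(σ² + n·σ₀²) = 1.6129·0.9216/7.3732 = 0.201602.
Posterior SD = √σₙ² = √(1.6129·0.9216/7.3732) = 0.4490.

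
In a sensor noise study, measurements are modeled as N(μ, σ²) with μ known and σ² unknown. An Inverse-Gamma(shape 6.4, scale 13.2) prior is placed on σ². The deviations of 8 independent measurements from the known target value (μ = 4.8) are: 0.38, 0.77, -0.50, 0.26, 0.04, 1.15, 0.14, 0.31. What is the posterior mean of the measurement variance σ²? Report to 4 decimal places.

With known mean μ and an Inverse-Gamma(α, β) prior on σ², the Normal likelihood is conjugate: posterior is Inv-Gamma(α + n/2, β + Σ(xᵢ−μ)²/2).
Σ(xᵢ−μ)² = (0.38)² + (0.77)² + (-0.50)² + (0.26)² + (0.04)² + (1.15)² + (0.14)² + (0.31)² = 2.4947.
Posterior: Inv-Gamma(6.4 + 8/2, 13.2 + 2.4947/2) = Inv-Gamma(10.40, 14.44735).
E[σ²|data] = β/(α−1) = 14.44735/9.40 = 1.5370.

1.5370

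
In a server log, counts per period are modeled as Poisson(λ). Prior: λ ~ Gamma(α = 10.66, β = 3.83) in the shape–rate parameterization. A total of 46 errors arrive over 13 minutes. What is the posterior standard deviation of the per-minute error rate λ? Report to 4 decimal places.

0.4473

With a Gamma(shape α, rate β) prior, the Poisson likelihood is conjugate: the posterior is Gamma(α + ΣXᵢ, β + n).
Posterior: Gamma(α+S, β+n) = Gamma(10.66+46, 3.83+13) = Gamma(56.66, 16.83).
SD = √α/β = √56.66/16.83 = 0.4473.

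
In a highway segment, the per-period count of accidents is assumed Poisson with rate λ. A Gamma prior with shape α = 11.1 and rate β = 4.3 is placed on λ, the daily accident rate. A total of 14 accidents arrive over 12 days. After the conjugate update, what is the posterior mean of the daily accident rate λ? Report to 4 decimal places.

1.5399

With a Gamma(shape α, rate β) prior, the Poisson likelihood is conjugate: the posterior is Gamma(α + ΣXᵢ, β + n).
Posterior: Gamma(α+S, β+n) = Gamma(11.1+14, 4.3+12) = Gamma(25.1, 16.3).
Posterior mean = α/β = 25.1/16.3 = 1.5399.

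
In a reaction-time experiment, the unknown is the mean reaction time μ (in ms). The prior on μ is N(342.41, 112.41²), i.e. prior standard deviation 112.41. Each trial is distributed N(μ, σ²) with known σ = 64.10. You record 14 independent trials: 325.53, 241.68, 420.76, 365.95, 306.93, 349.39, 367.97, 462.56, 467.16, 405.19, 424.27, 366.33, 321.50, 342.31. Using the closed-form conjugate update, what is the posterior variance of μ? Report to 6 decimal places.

For Normal data with known variance σ², a Normal(μ₀, σ₀²) prior on μ is conjugate. Posterior precision = 1/σ₀² + n/σ²; posterior mean is the precision-weighted average of μ₀ and x̄.
σ₀² = 112.41² = 12636.0081, σ² = 64.10² = 4108.81; σ² + n·σ₀² = 4108.81 + 14·12636.0081 = 181012.9234.
Posterior precision = 1/σ₀² + n/σ² = 1/12636.0081 + 14/4108.81 = (σ² + n·σ₀²)/(σ₀²σ²) = 181012.9234/(12636.0081·4108.81); posterior variance σₙ² = σ₀²σ²/(σ² + n·σ₀²) = 12636.0081·4108.81/181012.9234 = 286.824584.

286.824584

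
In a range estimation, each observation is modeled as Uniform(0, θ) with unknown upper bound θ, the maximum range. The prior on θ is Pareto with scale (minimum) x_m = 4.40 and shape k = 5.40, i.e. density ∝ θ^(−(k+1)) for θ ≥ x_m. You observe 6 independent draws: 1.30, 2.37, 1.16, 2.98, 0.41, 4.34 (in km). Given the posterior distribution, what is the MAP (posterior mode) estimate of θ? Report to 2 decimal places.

A Pareto(scale x_m, shape k) prior on the upper bound θ of Uniform(0, θ) is conjugate: posterior is Pareto(max(x_m, max xᵢ), k + n).
Sample maximum = 4.34; prior scale x_m = 4.40 → posterior scale = max = 4.40.
Posterior shape = 5.40 + 6 = 11.40.
The Pareto density is decreasing on [x_m, ∞), so the mode is x_m = 4.40.

4.40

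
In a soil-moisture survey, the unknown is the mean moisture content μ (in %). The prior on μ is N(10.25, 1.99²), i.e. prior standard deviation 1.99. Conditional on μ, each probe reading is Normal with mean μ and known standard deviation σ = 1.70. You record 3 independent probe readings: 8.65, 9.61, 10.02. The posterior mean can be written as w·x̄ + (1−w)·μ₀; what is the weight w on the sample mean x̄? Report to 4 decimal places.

For Normal data with known variance σ², a Normal(μ₀, σ₀²) prior on μ is conjugate. Posterior precision = 1/σ₀² + n/σ²; posterior mean is the precision-weighted average of μ₀ and x̄.
σ₀² = 1.99² = 3.9601, σ² = 1.70² = 2.89. Prior precision 1/σ₀² = 1/3.9601; data precision n/σ² = 3/2.89.
w = (n/σ²)/(1/σ₀² + n/σ²) = n·σ₀²/(σ² + n·σ₀²) = 3·3.9601/(2.89 + 3·3.9601) = 11.8803/14.7703 = 0.8043.

0.8043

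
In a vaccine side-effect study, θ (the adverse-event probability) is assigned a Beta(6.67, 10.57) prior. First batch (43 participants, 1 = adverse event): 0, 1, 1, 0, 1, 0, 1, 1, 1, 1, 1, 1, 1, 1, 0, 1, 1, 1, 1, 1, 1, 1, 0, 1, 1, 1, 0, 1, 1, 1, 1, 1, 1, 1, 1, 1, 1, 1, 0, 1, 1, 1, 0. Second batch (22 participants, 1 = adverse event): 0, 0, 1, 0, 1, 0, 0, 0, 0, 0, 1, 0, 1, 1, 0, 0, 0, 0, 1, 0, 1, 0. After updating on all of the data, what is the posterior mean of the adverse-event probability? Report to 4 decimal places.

The Beta prior is conjugate to a Binomial/Bernoulli likelihood; the update adds successes to α and failures to β.
After batch 1: Beta(6.67+35, 10.57+8) = Beta(41.67, 18.57).
After batch 2: Beta(41.67+7, 18.57+15) = Beta(48.67, 33.57).
Posterior mean = α/(α+β) = 48.67/82.24 = 0.5918.

0.5918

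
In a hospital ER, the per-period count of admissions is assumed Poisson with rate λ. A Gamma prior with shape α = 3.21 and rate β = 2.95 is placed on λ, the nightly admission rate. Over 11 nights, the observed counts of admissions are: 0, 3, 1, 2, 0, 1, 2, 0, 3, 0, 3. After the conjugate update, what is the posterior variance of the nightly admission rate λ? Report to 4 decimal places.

0.0936

With a Gamma(shape α, rate β) prior, the Poisson likelihood is conjugate: the posterior is Gamma(α + ΣXᵢ, β + n).
Sum of counts S = 15 over n = 11 nights.
Posterior: Gamma(α+S, β+n) = Gamma(3.21+15, 2.95+11) = Gamma(18.21, 13.95).
Var = α/β² = 18.21/13.95² = 0.0936.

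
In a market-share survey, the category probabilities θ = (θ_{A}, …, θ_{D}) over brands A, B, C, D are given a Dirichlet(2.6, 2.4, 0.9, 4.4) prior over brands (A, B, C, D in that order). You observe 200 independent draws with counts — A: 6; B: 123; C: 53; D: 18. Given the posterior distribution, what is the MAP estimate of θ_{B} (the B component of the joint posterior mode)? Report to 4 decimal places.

The Dirichlet prior is conjugate to the Multinomial likelihood: each posterior αⱼ = prior αⱼ + observed count nⱼ.
Posterior concentration: (8.6, 125.4, 53.9, 22.4), total = 210.3.
Joint mode component: (α_{B}−1)/(Σα−K) = 124.4/206.3 = 0.6030.

0.6030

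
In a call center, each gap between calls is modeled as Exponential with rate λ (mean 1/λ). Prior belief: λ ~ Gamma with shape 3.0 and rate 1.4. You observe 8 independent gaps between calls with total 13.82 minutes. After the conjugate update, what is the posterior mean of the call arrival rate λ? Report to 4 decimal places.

With a Gamma(shape α, rate β) prior on the exponential rate λ, the posterior after n observations with total T = Σxᵢ is Gamma(α+n, β+T).
Posterior: Gamma(3.0+8, 1.4+13.82) = Gamma(11.0, 15.22).
Posterior mean of λ = α/β = 11.0/15.22 = 0.7227.

0.7227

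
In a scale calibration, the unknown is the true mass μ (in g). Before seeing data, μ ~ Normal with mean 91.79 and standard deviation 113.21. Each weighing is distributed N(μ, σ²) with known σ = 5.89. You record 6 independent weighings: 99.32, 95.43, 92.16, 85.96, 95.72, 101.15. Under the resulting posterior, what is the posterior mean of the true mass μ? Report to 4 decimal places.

For Normal data with known variance σ², a Normal(μ₀, σ₀²) prior on μ is conjugate. Posterior precision = 1/σ₀² + n/σ²; posterior mean is the precision-weighted average of μ₀ and x̄.
Σxᵢ = 99.32 + 95.43 + 92.16 + 85.96 + 95.72 + 101.15 = 569.74, so n·x̄ = 569.74.
σ₀² = 113.21² = 12816.5041, σ² = 5.89² = 34.6921; σ² + n·σ₀² = 34.6921 + 6·12816.5041 = 76933.7167.
Posterior mean = (μ₀/σ₀² + n·x̄/σ²)/(1/σ₀² + n/σ²) = (σ²·μ₀ + σ₀²·n·x̄)/(σ² + n·σ₀²) = (34.6921·91.79 + 12816.5041·569.74)/76933.7167 = 7305259.433793/76933.7167 = 94.9552.

94.9552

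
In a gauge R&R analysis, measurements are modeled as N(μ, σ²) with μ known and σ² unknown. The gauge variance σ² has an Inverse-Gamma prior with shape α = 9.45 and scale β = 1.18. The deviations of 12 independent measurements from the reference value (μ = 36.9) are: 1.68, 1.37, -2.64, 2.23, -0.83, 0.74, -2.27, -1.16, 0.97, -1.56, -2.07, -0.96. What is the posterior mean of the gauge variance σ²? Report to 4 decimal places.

1.2221

With known mean μ and an Inverse-Gamma(α, β) prior on σ², the Normal likelihood is conjugate: posterior is Inv-Gamma(α + n/2, β + Σ(xᵢ−μ)²/2).
Σ(xᵢ−μ)² = (1.68)² + (1.37)² + (-2.64)² + (2.23)² + (-0.83)² + (0.74)² + (-2.27)² + (-1.16)² + (0.97)² + (-1.56)² + (-2.07)² + (-0.96)² = 32.9578.
Posterior: Inv-Gamma(9.45 + 12/2, 1.18 + 32.9578/2) = Inv-Gamma(15.45, 17.65890).
E[σ²|data] = β/(α−1) = 17.65890/14.45 = 1.2221.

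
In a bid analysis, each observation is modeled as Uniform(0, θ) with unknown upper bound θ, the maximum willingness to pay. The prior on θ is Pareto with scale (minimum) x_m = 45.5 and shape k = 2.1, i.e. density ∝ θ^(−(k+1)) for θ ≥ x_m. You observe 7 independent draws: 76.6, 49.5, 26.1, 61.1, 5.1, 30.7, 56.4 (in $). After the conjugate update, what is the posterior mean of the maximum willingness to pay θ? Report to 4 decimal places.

86.0568

A Pareto(scale x_m, shape k) prior on the upper bound θ of Uniform(0, θ) is conjugate: posterior is Pareto(max(x_m, max xᵢ), k + n).
Sample maximum = 76.6; prior scale x_m = 45.5 → posterior scale = max = 76.6.
Posterior shape = 2.1 + 7 = 9.1.
E[θ|data] = k·x_m/(k−1) = 9.1·76.6/8.1 = 86.0568.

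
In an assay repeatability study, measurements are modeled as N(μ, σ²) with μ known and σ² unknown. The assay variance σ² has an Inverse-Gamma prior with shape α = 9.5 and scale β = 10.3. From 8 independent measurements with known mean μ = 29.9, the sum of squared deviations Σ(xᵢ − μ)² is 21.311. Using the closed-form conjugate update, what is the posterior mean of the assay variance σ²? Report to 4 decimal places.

1.6764

With known mean μ and an Inverse-Gamma(α, β) prior on σ², the Normal likelihood is conjugate: posterior is Inv-Gamma(α + n/2, β + Σ(xᵢ−μ)²/2).
Posterior: Inv-Gamma(9.5 + 8/2, 10.3 + 21.311/2) = Inv-Gamma(13.50, 20.9555).
E[σ²|data] = β/(α−1) = 20.9555/12.50 = 1.6764.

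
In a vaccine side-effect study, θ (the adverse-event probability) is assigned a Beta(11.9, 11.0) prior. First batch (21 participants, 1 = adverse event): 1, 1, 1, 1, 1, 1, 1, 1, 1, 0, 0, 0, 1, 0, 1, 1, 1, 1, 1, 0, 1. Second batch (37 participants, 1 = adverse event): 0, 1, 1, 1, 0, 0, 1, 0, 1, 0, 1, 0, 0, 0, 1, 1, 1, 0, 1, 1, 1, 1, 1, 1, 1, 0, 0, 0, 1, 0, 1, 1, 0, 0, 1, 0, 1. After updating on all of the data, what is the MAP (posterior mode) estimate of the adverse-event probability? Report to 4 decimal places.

0.6071

The Beta prior is conjugate to a Binomial/Bernoulli likelihood; the update adds successes to α and failures to β.
After batch 1: Beta(11.9+16, 11.0+5) = Beta(27.9, 16.0).
After batch 2: Beta(27.9+21, 16.0+16) = Beta(48.9, 32.0).
Mode of Beta(a,b) for a,b>1 is (a−1)/(a+b−2) = 47.9/78.9 = 0.6071.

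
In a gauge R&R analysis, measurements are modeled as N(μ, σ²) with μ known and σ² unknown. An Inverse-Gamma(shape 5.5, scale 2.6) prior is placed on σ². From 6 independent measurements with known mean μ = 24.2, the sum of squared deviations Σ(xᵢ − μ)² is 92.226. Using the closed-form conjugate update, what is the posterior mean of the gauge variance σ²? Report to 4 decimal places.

6.4951

With known mean μ and an Inverse-Gamma(α, β) prior on σ², the Normal likelihood is conjugate: posterior is Inv-Gamma(α + n/2, β + Σ(xᵢ−μ)²/2).
Posterior: Inv-Gamma(5.5 + 6/2, 2.6 + 92.226/2) = Inv-Gamma(8.50, 48.7130).
E[σ²|data] = β/(α−1) = 48.7130/7.50 = 6.4951.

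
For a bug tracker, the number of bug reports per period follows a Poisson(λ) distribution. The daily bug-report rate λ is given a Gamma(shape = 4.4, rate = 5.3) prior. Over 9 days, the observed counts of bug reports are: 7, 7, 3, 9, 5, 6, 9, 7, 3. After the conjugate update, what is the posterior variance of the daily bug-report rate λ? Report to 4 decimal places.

0.2954

With a Gamma(shape α, rate β) prior, the Poisson likelihood is conjugate: the posterior is Gamma(α + ΣXᵢ, β + n).
Sum of counts S = 56 over n = 9 days.
Posterior: Gamma(α+S, β+n) = Gamma(4.4+56, 5.3+9) = Gamma(60.4, 14.3).
Var = α/β² = 60.4/14.3² = 0.2954.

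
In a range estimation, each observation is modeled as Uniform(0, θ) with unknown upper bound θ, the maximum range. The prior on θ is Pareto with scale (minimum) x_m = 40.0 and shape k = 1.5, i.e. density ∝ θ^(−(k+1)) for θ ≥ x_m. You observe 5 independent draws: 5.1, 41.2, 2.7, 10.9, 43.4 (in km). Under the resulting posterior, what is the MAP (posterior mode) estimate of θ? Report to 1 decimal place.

A Pareto(scale x_m, shape k) prior on the upper bound θ of Uniform(0, θ) is conjugate: posterior is Pareto(max(x_m, max xᵢ), k + n).
Sample maximum = 43.4; prior scale x_m = 40.0 → posterior scale = max = 43.4.
Posterior shape = 1.5 + 5 = 6.5.
The Pareto density is decreasing on [x_m, ∞), so the mode is x_m = 43.4.

43.4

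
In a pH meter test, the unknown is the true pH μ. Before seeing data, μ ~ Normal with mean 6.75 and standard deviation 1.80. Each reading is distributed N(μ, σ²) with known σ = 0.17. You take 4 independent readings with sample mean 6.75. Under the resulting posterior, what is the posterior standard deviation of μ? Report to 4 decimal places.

0.0849

For Normal data with known variance σ², a Normal(μ₀, σ₀²) prior on μ is conjugate. Posterior precision = 1/σ₀² + n/σ²; posterior mean is the precision-weighted average of μ₀ and x̄.
σ₀² = 1.80² = 3.24, σ² = 0.17² = 0.0289; σ² + n·σ₀² = 0.0289 + 4·3.24 = 12.9889.
Posterior precision = 1/σ₀² + n/σ² = 1/3.24 + 4/0.0289 = (σ² + n·σ₀²)/(σ₀²σ²) = 12.9889/(3.24·0.0289); posterior variance σₙ² = σ₀²σ²/(σ² + n·σ₀²) = 3.24·0.0289/12.9889 = 0.007209.
Posterior SD = √σₙ² = √(3.24·0.0289/12.9889) = 0.0849.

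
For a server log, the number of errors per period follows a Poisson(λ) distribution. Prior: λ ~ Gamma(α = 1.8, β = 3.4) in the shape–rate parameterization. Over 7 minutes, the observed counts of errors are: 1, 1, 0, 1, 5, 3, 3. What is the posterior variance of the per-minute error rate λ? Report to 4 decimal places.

With a Gamma(shape α, rate β) prior, the Poisson likelihood is conjugate: the posterior is Gamma(α + ΣXᵢ, β + n).
Sum of counts S = 14 over n = 7 minutes.
Posterior: Gamma(α+S, β+n) = Gamma(1.8+14, 3.4+7) = Gamma(15.8, 10.4).
Var = α/β² = 15.8/10.4² = 0.1461.

0.1461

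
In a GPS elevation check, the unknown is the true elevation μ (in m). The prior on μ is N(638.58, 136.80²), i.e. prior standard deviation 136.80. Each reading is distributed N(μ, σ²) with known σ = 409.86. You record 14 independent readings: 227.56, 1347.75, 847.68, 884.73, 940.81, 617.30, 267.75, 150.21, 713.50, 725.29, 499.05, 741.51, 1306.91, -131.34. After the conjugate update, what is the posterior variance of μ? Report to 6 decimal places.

7311.228972

For Normal data with known variance σ², a Normal(μ₀, σ₀²) prior on μ is conjugate. Posterior precision = 1/σ₀² + n/σ²; posterior mean is the precision-weighted average of μ₀ and x̄.
σ₀² = 136.80² = 18714.24, σ² = 409.86² = 167985.2196; σ² + n·σ₀² = 167985.2196 + 14·18714.24 = 429984.5796.
Posterior precision = 1/σ₀² + n/σ² = 1/18714.24 + 14/167985.2196 = (σ² + n·σ₀²)/(σ₀²σ²) = 429984.5796/(18714.24·167985.2196); posterior variance σₙ² = σ₀²σ²/(σ² + n·σ₀²) = 18714.24·167985.2196/429984.5796 = 7311.228972.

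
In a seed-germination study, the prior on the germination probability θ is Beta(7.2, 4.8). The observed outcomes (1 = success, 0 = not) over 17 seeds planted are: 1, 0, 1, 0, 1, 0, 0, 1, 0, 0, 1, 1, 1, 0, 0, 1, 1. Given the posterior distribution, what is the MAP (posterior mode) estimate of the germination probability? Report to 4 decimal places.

0.5630

The Beta prior is conjugate to a Binomial/Bernoulli likelihood; the update adds successes to α and failures to β.
Posterior: Beta(α+k, β+n−k) = Beta(7.2+9, 4.8+8) = Beta(16.2, 12.8).
Mode of Beta(a,b) for a,b>1 is (a−1)/(a+b−2) = 15.2/27.0 = 0.5630.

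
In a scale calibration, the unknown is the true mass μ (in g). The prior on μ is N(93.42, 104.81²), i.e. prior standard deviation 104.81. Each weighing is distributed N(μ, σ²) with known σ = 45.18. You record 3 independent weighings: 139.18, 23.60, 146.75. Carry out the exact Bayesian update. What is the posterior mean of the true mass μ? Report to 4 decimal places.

For Normal data with known variance σ², a Normal(μ₀, σ₀²) prior on μ is conjugate. Posterior precision = 1/σ₀² + n/σ²; posterior mean is the precision-weighted average of μ₀ and x̄.
Σxᵢ = 139.18 + 23.60 + 146.75 = 309.53, so n·x̄ = 309.53.
σ₀² = 104.81² = 10985.1361, σ² = 45.18² = 2041.2324; σ² + n·σ₀² = 2041.2324 + 3·10985.1361 = 34996.6407.
Posterior mean = (μ₀/σ₀² + n·x̄/σ²)/(1/σ₀² + n/σ²) = (σ²·μ₀ + σ₀²·n·x̄)/(σ² + n·σ₀²) = (2041.2324·93.42 + 10985.1361·309.53)/34996.6407 = 3590921.107841/34996.6407 = 102.6076.

102.6076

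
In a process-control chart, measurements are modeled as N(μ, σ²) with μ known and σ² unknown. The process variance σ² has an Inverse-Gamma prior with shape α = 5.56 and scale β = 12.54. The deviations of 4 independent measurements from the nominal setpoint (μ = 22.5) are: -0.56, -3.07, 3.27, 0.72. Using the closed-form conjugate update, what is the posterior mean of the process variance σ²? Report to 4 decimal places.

3.5084

With known mean μ and an Inverse-Gamma(α, β) prior on σ², the Normal likelihood is conjugate: posterior is Inv-Gamma(α + n/2, β + Σ(xᵢ−μ)²/2).
Σ(xᵢ−μ)² = (-0.56)² + (-3.07)² + (3.27)² + (0.72)² = 20.9498.
Posterior: Inv-Gamma(5.56 + 4/2, 12.54 + 20.9498/2) = Inv-Gamma(7.56, 23.01490).
E[σ²|data] = β/(α−1) = 23.01490/6.56 = 3.5084.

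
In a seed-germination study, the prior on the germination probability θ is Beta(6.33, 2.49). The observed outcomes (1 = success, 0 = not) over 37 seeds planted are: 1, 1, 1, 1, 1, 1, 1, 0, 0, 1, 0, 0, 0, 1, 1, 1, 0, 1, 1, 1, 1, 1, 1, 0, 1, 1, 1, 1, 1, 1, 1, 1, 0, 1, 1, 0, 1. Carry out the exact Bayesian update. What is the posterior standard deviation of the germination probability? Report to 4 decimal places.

The Beta prior is conjugate to a Binomial/Bernoulli likelihood; the update adds successes to α and failures to β.
Posterior: Beta(α+k, β+n−k) = Beta(6.33+28, 2.49+9) = Beta(34.33, 11.49).
Var = αβ/((α+β)²(α+β+1)) = 34.33·11.49/(45.82²·46.82) = 0.00401284; SD = √0.00401284 = 0.0633.

0.0633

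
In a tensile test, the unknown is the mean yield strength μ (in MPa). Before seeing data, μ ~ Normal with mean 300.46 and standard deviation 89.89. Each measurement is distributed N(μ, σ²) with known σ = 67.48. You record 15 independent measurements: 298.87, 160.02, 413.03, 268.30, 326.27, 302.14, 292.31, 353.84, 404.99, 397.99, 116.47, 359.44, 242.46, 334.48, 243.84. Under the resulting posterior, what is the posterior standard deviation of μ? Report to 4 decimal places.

For Normal data with known variance σ², a Normal(μ₀, σ₀²) prior on μ is conjugate. Posterior precision = 1/σ₀² + n/σ²; posterior mean is the precision-weighted average of μ₀ and x̄.
σ₀² = 89.89² = 8080.2121, σ² = 67.48² = 4553.5504; σ² + n·σ₀² = 4553.5504 + 15·8080.2121 = 125756.7319.
Posterior precision = 1/σ₀² + n/σ² = 1/8080.2121 + 15/4553.5504 = (σ² + n·σ₀²)/(σ₀²σ²) = 125756.7319/(8080.2121·4553.5504); posterior variance σₙ² = σ₀²σ²/(σ² + n·σ₀²) = 8080.2121·4553.5504/125756.7319 = 292.577999.
Posterior SD = √σₙ² = √(8080.2121·4553.5504/125756.7319) = 17.1049.

17.1049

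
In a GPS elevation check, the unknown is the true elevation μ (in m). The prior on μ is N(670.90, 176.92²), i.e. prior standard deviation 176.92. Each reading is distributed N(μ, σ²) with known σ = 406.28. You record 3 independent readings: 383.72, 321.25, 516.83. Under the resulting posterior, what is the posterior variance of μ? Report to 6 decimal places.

For Normal data with known variance σ², a Normal(μ₀, σ₀²) prior on μ is conjugate. Posterior precision = 1/σ₀² + n/σ²; posterior mean is the precision-weighted average of μ₀ and x̄.
σ₀² = 176.92² = 31300.6864, σ² = 406.28² = 165063.4384; σ² + n·σ₀² = 165063.4384 + 3·31300.6864 = 258965.4976.
Posterior precision = 1/σ₀² + n/σ² = 1/31300.6864 + 3/165063.4384 = (σ² + n·σ₀²)/(σ₀²σ²) = 258965.4976/(31300.6864·165063.4384); posterior variance σₙ² = σ₀²σ²/(σ² + n·σ₀²) = 31300.6864·165063.4384/258965.4976 = 19950.916123.

19950.916123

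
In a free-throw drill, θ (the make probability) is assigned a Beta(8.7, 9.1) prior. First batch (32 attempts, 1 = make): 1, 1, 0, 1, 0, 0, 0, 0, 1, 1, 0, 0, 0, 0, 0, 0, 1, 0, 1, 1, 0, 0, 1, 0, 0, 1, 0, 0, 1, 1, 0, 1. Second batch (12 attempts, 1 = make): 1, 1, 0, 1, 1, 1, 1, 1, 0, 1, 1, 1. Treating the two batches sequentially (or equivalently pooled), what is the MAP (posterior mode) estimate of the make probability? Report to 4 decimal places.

0.5134

The Beta prior is conjugate to a Binomial/Bernoulli likelihood; the update adds successes to α and failures to β.
After batch 1: Beta(8.7+13, 9.1+19) = Beta(21.7, 28.1).
After batch 2: Beta(21.7+10, 28.1+2) = Beta(31.7, 30.1).
Mode of Beta(a,b) for a,b>1 is (a−1)/(a+b−2) = 30.7/59.8 = 0.5134.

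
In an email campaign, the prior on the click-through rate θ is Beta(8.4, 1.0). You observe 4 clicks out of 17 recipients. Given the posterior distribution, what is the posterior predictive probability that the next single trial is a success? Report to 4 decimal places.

The Beta prior is conjugate to a Binomial/Bernoulli likelihood; the update adds successes to α and failures to β.
Posterior: Beta(α+k, β+n−k) = Beta(8.4+4, 1.0+13) = Beta(12.4, 14.0).
For a single future Bernoulli trial, P(success | data) = α/(α+β) = 0.4697.

0.4697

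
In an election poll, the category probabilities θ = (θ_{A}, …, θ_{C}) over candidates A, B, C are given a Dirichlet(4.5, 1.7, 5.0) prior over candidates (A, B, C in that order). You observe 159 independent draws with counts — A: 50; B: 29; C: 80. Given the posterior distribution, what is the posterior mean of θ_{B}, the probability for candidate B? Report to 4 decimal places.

0.1804

The Dirichlet prior is conjugate to the Multinomial likelihood: each posterior αⱼ = prior αⱼ + observed count nⱼ.
Posterior concentration: (54.5, 30.7, 85.0), total = 170.2.
E[θ_{B}|data] = α_{B}/Σα = 30.7/170.2 = 0.1804.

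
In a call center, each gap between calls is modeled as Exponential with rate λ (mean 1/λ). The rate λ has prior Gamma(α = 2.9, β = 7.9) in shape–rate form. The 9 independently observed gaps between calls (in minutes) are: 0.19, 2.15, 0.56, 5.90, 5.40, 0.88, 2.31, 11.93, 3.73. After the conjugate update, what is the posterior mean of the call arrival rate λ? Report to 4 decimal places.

With a Gamma(shape α, rate β) prior on the exponential rate λ, the posterior after n observations with total T = Σxᵢ is Gamma(α+n, β+T).
Sum of observations T = 33.05 minutes; n = 9.
Posterior: Gamma(2.9+9, 7.9+33.05) = Gamma(11.9, 40.95).
Posterior mean of λ = α/β = 11.9/40.95 = 0.2906.

0.2906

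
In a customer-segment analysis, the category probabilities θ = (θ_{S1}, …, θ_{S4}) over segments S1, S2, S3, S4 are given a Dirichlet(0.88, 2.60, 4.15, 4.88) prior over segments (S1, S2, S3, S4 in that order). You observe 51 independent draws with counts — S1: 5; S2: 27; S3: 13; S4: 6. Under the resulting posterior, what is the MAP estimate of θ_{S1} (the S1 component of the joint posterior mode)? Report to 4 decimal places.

The Dirichlet prior is conjugate to the Multinomial likelihood: each posterior αⱼ = prior αⱼ + observed count nⱼ.
Posterior concentration: (5.88, 29.60, 17.15, 10.88), total = 63.51.
Joint mode component: (α_{S1}−1)/(Σα−K) = 4.88/59.51 = 0.0820.

0.0820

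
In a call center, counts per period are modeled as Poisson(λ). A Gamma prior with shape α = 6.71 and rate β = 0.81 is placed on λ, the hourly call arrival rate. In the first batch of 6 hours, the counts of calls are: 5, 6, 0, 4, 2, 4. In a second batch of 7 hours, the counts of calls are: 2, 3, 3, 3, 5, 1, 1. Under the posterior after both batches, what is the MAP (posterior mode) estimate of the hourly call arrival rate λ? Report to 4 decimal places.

With a Gamma(shape α, rate β) prior, the Poisson likelihood is conjugate: the posterior is Gamma(α + ΣXᵢ, β + n).
Batch 1: sum of counts S = 21 over n = 6 hours.
After batch 1: Gamma(α+S, β+n) = Gamma(6.71+21, 0.81+6) = Gamma(27.71, 6.81).
Batch 2: sum of counts S = 18 over n = 7 hours.
After batch 2: Gamma(α+S, β+n) = Gamma(27.71+18, 6.81+7) = Gamma(45.71, 13.81).
Mode of Gamma(α,β) for α≥1 is (α−1)/β = 44.71/13.81 = 3.2375.

3.2375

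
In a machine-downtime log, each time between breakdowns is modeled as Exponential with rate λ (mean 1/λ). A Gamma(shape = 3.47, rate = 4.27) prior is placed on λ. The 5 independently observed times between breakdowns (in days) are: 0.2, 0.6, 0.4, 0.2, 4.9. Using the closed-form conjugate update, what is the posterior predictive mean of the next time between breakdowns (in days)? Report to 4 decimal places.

1.4150

With a Gamma(shape α, rate β) prior on the exponential rate λ, the posterior after n observations with total T = Σxᵢ is Gamma(α+n, β+T).
Sum of observations T = 6.3 days; n = 5.
Posterior: Gamma(3.47+5, 4.27+6.3) = Gamma(8.47, 10.57).
The predictive distribution for the next observation is Lomax; its mean is β/(α−1) = 10.57/7.47 = 1.4150.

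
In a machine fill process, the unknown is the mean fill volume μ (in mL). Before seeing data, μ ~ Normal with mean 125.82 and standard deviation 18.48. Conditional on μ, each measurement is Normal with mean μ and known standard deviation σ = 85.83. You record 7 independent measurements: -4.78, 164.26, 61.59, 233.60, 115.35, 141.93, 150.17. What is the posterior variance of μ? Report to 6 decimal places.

257.839681

For Normal data with known variance σ², a Normal(μ₀, σ₀²) prior on μ is conjugate. Posterior precision = 1/σ₀² + n/σ²; posterior mean is the precision-weighted average of μ₀ and x̄.
σ₀² = 18.48² = 341.5104, σ² = 85.83² = 7366.7889; σ² + n·σ₀² = 7366.7889 + 7·341.5104 = 9757.3617.
Posterior precision = 1/σ₀² + n/σ² = 1/341.5104 + 7/7366.7889 = (σ² + n·σ₀²)/(σ₀²σ²) = 9757.3617/(341.5104·7366.7889); posterior variance σₙ² = σ₀²σ²/(σ² + n·σ₀²) = 341.5104·7366.7889/9757.3617 = 257.839681.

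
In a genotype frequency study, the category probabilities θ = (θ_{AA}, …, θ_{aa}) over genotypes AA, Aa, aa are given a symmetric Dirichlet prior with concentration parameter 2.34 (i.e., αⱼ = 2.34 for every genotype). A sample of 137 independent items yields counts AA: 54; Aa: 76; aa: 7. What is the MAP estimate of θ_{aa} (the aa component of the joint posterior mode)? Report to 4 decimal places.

0.0591

The Dirichlet prior is conjugate to the Multinomial likelihood: each posterior αⱼ = prior αⱼ + observed count nⱼ.
Posterior concentration: (56.34, 78.34, 9.34), total = 144.02.
Joint mode component: (α_{aa}−1)/(Σα−K) = 8.34/141.02 = 0.0591.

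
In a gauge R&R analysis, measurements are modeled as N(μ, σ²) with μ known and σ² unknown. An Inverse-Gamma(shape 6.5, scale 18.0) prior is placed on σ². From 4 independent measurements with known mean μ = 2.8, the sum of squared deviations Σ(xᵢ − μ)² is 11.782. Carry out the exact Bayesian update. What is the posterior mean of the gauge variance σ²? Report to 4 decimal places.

With known mean μ and an Inverse-Gamma(α, β) prior on σ², the Normal likelihood is conjugate: posterior is Inv-Gamma(α + n/2, β + Σ(xᵢ−μ)²/2).
Posterior: Inv-Gamma(6.5 + 4/2, 18.0 + 11.782/2) = Inv-Gamma(8.50, 23.8910).
E[σ²|data] = β/(α−1) = 23.8910/7.50 = 3.1855.

3.1855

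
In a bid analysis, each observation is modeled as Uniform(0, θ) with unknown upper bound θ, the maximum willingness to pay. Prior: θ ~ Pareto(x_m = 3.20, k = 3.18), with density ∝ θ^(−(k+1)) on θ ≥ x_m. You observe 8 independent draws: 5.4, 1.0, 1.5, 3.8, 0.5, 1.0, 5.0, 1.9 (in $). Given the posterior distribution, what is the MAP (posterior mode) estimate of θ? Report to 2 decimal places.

5.40

A Pareto(scale x_m, shape k) prior on the upper bound θ of Uniform(0, θ) is conjugate: posterior is Pareto(max(x_m, max xᵢ), k + n).
Sample maximum = 5.4; prior scale x_m = 3.20 → posterior scale = max = 5.40.
Posterior shape = 3.18 + 8 = 11.18.
The Pareto density is decreasing on [x_m, ∞), so the mode is x_m = 5.40.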